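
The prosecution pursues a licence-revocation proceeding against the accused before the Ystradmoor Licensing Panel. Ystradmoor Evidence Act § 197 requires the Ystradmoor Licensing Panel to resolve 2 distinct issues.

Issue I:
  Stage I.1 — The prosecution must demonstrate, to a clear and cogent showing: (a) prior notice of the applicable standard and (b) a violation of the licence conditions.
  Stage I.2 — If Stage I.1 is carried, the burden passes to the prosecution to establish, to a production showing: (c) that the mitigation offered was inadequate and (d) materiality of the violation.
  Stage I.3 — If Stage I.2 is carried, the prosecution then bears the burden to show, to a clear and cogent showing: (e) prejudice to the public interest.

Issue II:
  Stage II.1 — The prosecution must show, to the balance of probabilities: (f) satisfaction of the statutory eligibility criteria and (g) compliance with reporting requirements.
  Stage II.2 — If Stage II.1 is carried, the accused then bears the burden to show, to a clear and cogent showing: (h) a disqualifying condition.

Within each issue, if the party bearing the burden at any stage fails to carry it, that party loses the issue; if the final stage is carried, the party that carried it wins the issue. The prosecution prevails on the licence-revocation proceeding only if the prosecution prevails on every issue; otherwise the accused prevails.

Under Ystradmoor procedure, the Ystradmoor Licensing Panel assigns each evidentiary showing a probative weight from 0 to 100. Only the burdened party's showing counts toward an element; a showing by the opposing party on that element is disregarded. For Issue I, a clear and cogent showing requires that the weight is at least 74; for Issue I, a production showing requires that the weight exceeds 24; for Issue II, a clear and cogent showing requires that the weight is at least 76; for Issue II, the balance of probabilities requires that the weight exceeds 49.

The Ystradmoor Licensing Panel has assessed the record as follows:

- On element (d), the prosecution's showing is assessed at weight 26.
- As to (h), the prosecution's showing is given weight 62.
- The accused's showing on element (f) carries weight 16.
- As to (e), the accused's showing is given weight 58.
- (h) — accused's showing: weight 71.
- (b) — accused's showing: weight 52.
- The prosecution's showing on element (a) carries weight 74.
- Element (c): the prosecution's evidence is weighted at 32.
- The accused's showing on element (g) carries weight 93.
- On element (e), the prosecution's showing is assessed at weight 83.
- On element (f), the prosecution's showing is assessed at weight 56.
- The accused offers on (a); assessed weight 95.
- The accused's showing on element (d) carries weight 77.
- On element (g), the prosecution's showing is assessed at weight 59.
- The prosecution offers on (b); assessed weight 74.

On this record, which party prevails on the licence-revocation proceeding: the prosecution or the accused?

prosecution

— Issue I —
At Stage I.1 the prosecution must meet a clear and cogent showing (weight is at least 74): on (a) the weight is 74 (the accused's 95 is given no effect), ≥ 74, so (a) meets the standard; on (b) the weight is 74 (the accused's 52 is given no effect), ≥ 74, so (b) meets the standard.
  Stage I.1 is satisfied; the prosecution continues to bear the burden.
At Stage I.2 the prosecution must meet a production showing (weight exceeds 24): on (c) the weight is 32, > 24, so (c) meets the standard; on (d) the weight is 26 (the accused's 77 is given no effect), which does exceed 24, so (d) meets the standard.
  Stage I.2 is satisfied; the prosecution continues to bear the burden.
At Stage I.3 the prosecution must meet a clear and cogent showing (weight is at least 74): on (e) the weight is 83 (the accused's 58 is given no effect), which does reach 74, so (e) meets the standard.
  All elements met at the final stage.
With every stage satisfied, the prosecution prevails on this issue.
— Issue II —
Stage II.1 — burden on prosecution; standard: the balance of probabilities (weight exceeds 49).
    (f): 56 (accused's 16 disregarded) > 49 [met]
    (g): 59 (accused's 93 disregarded) > 49 [met]
  All elements met. The burden passes to the accused.
Stage II.2 — burden on accused; standard: a clear and cogent showing (weight is at least 76).
    (h): 71 (prosecution's 62 disregarded) < 76 [not met]
  Not every element is met, so the accused fails to carry Stage II.2.
The analysis ends at Stage II.2; the prosecution prevails on this issue.
Per-issue: Issue I → prosecution; Issue II → prosecution. The prosecution must prevail on every issue; overall, the prosecution prevails.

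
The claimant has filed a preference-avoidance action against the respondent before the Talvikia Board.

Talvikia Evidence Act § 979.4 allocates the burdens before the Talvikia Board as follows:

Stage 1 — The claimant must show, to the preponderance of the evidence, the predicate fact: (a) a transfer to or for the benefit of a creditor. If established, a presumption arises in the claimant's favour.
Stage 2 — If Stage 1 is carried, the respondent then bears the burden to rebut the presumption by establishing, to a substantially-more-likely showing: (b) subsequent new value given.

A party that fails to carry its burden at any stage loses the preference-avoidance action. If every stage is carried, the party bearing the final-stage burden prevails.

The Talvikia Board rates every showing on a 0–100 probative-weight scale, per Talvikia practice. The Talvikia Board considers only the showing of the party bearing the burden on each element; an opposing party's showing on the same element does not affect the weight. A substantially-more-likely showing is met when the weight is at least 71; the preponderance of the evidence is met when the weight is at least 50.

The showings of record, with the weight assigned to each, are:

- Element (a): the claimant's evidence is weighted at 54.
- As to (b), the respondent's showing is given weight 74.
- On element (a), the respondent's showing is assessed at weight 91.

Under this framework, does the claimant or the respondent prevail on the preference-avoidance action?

Stage 1 — burden on claimant; standard: the preponderance of the evidence (weight is at least 50).
    (a): 54 (respondent's 91 disregarded) ≥ 50 [met]
  The claimant carries Stage 1; the respondent now bears the burden.
Stage 2 — burden on respondent; standard: a substantially-more-likely showing (weight is at least 71).
    (b): 74 ≥ 71 [met]
  The respondent carries the last stage.
All stages carried — the respondent prevails.

respondent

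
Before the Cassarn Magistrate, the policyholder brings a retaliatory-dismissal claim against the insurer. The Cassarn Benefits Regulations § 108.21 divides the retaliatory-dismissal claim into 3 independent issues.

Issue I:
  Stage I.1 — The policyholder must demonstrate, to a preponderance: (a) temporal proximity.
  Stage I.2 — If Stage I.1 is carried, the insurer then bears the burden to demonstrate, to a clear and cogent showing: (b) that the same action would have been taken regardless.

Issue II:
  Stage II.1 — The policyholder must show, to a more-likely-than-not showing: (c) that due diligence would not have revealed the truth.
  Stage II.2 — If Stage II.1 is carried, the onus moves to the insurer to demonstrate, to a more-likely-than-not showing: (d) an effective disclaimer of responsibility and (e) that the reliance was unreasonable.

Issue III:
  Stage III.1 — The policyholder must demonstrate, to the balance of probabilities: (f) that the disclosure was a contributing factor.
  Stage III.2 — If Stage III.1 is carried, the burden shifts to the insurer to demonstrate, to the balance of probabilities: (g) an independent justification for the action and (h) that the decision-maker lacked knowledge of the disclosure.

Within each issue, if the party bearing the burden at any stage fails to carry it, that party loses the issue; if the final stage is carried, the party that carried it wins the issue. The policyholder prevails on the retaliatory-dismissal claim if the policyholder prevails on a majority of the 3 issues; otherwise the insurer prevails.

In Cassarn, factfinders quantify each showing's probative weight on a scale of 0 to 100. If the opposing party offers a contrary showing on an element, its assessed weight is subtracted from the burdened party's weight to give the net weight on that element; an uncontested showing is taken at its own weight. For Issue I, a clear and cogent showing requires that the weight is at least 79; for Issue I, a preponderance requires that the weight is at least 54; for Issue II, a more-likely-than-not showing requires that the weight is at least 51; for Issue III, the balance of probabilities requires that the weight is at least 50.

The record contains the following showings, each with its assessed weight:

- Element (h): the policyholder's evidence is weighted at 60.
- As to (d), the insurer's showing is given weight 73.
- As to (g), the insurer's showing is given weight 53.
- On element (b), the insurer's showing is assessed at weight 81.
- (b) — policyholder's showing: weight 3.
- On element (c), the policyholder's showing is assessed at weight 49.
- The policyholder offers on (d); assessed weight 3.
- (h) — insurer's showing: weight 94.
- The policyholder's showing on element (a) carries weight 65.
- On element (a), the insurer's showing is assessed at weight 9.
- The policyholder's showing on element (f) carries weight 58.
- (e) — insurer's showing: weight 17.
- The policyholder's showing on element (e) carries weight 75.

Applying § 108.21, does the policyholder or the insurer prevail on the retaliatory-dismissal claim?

policyholder

— Issue I —
At Stage I.1 the policyholder must meet a preponderance (weight is at least 54): on (a) the weight is 65 less the opposing 9 gives net 56, which does reach 54, so (a) meets the standard.
  Stage I.1 carried; the burden shifts to the insurer.
At Stage I.2 the insurer must meet a clear and cogent showing (weight is at least 79): on (b) the weight is 81 less the opposing 3 gives net 78, < 79, so (b) does not meet the standard.
  Stage I.2 not carried; the insurer fails its burden.
The policyholder prevails on this issue.
— Issue II —
Stage II.1 (policyholder, a more-likely-than-not showing, weight is at least 51): (c) 49 < 51 — fails.
  Stage II.1 not carried; the policyholder fails its burden.
The insurer prevails on this issue.
— Issue III —
Stage III.1 — burden on policyholder; standard: the balance of probabilities (weight is at least 50).
    (f): 58 ≥ 50 [met]
  All elements met. The burden passes to the insurer.
Stage III.2 — burden on insurer; standard: the balance of probabilities (weight is at least 50).
    (g): 53 ≥ 50 [met]
    (h): 94 − 60 = 34 < 50 [not met]
  Not every element is met, so the insurer fails to carry Stage III.2.
The analysis ends at Stage III.2; the policyholder prevails on this issue.
Per-issue: Issue I → policyholder; Issue II → insurer; Issue III → policyholder. The policyholder must prevail on a majority of issues; overall, the policyholder prevails.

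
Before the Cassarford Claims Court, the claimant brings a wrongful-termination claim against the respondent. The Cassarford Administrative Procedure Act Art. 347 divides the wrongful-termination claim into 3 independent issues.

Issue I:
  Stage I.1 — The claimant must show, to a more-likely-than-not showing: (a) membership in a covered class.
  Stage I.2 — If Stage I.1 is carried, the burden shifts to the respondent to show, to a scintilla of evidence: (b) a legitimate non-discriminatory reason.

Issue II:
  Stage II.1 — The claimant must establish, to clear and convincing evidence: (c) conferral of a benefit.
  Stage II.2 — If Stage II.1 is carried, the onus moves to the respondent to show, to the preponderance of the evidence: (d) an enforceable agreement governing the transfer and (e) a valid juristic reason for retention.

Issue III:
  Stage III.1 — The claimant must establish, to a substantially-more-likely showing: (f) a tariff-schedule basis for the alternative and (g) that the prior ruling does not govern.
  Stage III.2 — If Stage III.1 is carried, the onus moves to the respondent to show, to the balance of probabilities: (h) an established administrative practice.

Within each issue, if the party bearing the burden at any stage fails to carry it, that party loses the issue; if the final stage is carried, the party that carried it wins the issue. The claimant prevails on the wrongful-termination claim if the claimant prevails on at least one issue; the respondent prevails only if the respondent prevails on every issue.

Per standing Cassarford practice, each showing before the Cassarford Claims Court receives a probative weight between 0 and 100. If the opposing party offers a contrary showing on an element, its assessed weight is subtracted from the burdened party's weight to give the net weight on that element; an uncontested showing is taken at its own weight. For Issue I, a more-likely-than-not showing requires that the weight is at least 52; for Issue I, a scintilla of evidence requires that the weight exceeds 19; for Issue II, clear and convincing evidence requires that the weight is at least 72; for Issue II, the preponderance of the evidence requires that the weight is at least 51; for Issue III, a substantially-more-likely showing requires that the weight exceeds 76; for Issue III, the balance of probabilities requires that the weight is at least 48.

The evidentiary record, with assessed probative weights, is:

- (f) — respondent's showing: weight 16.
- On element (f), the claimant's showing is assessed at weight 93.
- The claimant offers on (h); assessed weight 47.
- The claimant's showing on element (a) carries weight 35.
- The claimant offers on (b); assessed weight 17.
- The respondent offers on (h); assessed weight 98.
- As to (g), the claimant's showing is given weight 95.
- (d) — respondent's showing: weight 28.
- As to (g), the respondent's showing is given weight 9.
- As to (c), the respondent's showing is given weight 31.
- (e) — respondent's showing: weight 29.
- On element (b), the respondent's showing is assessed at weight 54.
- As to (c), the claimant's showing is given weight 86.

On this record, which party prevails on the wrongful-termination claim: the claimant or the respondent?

respondent

— Issue I —
Stage I.1 (claimant, a more-likely-than-not showing, weight is at least 52): (a) 35 < 52 — fails.
  The claimant does not carry Stage I.1.
The respondent prevails on this issue.
— Issue II —
Stage II.1 — burden on claimant; standard: clear and convincing evidence (weight is at least 72).
    (c): 86 − 31 = 55 < 72 [not met]
  Not every element is met, so the claimant fails to carry Stage II.1.
So the respondent prevails on this issue.
— Issue III —
Stage III.1 (claimant, a substantially-more-likely showing, weight exceeds 76): (f) net 93−16=77 > 76 — meets; (g) net 95−9=86 > 76 — meets.
  Stage III.1 carried; the burden shifts to the respondent.
Stage III.2 (respondent, the balance of probabilities, weight is at least 48): (h) net 98−47=51 ≥ 48 — meets.
  Stage III.2 carried; the final stage is satisfied.
Every stage carried; the respondent prevails on this issue.
Per-issue: Issue I → respondent; Issue II → respondent; Issue III → respondent. The claimant must prevail on at least one issue; overall, the respondent prevails.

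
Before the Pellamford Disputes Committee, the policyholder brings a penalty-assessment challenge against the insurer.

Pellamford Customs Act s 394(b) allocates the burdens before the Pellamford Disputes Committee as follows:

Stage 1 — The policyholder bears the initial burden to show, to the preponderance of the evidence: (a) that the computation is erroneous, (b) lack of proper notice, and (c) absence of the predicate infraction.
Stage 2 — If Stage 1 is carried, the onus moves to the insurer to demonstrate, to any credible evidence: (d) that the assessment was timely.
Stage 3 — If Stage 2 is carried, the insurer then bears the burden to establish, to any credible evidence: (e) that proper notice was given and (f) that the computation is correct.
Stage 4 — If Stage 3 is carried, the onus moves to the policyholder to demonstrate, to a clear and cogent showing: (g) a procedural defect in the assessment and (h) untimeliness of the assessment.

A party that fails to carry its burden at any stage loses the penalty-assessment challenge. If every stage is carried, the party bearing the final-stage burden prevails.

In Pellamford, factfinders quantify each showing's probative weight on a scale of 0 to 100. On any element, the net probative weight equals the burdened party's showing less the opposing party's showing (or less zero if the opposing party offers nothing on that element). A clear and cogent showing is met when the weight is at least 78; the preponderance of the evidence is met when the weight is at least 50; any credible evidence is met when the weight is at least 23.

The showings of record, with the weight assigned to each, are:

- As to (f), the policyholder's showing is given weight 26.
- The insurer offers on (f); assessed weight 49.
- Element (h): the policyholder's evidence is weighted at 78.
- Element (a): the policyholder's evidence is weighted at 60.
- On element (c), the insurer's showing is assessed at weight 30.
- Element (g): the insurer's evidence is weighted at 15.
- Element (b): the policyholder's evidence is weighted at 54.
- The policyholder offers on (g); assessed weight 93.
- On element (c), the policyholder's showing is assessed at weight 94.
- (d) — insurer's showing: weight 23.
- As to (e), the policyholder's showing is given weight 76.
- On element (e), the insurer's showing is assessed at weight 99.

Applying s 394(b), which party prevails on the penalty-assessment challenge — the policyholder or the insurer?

policyholder

Stage 1 (policyholder, the preponderance of the evidence, weight is at least 50): (a) 60 ≥ 50 — meets; (b) 54 ≥ 50 — meets; (c) net 94−30=64 ≥ 50 — meets.
  The policyholder carries Stage 1; the insurer now bears the burden.
Stage 2 (insurer, any credible evidence, weight is at least 23): (d) 23 ≥ 23 — meets.
  Stage 2 is satisfied; the insurer continues to bear the burden.
Stage 3 (insurer, any credible evidence, weight is at least 23): (e) net 99−76=23 ≥ 23 — meets; (f) net 49−26=23 ≥ 23 — meets.
  All elements met. The burden passes to the policyholder.
Stage 4 (policyholder, a clear and cogent showing, weight is at least 78): (g) net 93−15=78 ≥ 78 — meets; (h) 78 ≥ 78 — meets.
  Stage 4 carried; the final stage is satisfied.
With every stage satisfied, the policyholder prevails.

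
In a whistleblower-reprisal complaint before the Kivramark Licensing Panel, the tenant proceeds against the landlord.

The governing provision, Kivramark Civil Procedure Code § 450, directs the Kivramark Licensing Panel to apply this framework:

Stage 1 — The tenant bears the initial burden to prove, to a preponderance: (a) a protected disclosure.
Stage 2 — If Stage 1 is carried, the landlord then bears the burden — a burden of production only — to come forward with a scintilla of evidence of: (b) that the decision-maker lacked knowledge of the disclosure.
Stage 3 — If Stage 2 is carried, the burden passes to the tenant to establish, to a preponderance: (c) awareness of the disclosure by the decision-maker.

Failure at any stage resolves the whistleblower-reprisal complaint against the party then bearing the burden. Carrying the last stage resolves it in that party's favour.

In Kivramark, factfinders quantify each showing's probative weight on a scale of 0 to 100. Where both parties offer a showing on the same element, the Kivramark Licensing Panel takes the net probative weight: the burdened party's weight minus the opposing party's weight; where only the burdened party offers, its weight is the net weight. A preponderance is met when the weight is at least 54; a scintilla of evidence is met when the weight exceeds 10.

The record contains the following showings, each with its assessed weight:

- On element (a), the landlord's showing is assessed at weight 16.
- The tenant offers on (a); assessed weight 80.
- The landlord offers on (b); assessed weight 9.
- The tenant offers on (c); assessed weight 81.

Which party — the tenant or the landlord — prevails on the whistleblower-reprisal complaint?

tenant

At Stage 1 the tenant must meet a preponderance (weight is at least 54): on (a) the weight is 80 less the opposing 16 gives net 64, which does reach 54, so (a) meets the standard.
  Stage 1 carried; the burden shifts to the landlord.
At Stage 2 the landlord must meet a scintilla of evidence (weight exceeds 10): on (b) the weight is 9, which does not exceed 10, so (b) does not meet the standard.
  Stage 2 not carried; the landlord fails its burden.
The analysis ends at Stage 2; the tenant prevails.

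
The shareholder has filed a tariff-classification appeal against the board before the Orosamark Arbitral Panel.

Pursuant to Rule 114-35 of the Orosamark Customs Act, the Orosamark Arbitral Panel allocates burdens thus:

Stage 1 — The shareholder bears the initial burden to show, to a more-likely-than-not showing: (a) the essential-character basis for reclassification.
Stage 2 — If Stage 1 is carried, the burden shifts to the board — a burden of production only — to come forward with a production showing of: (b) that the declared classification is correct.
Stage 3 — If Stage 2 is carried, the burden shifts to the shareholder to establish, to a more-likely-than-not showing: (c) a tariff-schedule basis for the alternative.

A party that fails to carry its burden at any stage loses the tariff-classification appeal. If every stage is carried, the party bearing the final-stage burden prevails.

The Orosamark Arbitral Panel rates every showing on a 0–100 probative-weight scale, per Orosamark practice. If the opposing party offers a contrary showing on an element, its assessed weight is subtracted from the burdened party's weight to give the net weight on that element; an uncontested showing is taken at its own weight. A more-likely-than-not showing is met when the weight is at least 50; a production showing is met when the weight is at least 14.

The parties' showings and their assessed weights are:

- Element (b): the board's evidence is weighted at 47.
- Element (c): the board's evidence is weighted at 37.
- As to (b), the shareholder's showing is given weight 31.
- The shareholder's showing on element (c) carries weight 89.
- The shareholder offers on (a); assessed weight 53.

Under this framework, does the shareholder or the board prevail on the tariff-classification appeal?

Stage 1 (shareholder, a more-likely-than-not showing, weight is at least 50): (a) 53 ≥ 50 — meets.
  Stage 1 carried; the burden shifts to the board.
Stage 2 (board, a production showing, weight is at least 14): (b) net 47−31=16 ≥ 14 — meets.
  Stage 2 carried; the burden shifts to the shareholder.
Stage 3 (shareholder, a more-likely-than-not showing, weight is at least 50): (c) net 89−37=52 ≥ 50 — meets.
  Stage 3 carried; the final stage is satisfied.
Every stage carried; the shareholder prevails.

shareholder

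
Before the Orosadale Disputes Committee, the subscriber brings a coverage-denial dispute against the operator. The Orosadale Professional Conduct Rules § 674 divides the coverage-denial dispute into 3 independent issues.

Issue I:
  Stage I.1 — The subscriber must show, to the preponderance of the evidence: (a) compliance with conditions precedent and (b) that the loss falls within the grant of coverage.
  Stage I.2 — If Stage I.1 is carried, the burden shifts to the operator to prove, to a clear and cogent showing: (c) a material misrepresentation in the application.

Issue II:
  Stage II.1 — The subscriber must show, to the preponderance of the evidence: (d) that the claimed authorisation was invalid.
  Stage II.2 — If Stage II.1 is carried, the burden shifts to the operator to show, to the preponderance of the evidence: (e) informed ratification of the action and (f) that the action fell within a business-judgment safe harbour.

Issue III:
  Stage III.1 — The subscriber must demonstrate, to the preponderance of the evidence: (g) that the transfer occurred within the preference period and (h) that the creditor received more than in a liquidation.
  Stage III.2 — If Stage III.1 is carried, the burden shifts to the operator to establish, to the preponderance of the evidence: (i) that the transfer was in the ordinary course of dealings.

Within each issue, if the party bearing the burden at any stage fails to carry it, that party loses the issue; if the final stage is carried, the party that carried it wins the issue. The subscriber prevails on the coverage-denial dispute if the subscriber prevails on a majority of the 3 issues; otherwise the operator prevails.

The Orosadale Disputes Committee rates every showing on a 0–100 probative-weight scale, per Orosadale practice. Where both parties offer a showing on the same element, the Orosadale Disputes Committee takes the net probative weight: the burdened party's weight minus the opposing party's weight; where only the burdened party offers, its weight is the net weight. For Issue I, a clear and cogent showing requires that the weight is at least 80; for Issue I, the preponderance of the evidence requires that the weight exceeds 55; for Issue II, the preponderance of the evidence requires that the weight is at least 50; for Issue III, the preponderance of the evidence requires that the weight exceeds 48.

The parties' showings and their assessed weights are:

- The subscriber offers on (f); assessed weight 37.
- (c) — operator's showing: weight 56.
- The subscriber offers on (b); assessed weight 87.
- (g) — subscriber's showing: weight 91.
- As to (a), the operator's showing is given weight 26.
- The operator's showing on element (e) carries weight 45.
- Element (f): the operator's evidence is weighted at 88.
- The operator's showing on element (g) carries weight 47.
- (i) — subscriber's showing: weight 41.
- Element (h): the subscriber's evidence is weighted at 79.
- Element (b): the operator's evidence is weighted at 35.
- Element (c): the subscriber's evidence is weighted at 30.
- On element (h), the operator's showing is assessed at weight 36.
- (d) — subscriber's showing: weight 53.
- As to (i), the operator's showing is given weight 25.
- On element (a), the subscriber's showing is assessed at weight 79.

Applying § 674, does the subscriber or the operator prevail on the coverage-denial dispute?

operator

— Issue I —
At Stage I.1 the subscriber must meet the preponderance of the evidence (weight exceeds 55): on (a) the weight is 79 less the opposing 26 gives net 53, ≤ 55, so (a) does not meet the standard; on (b) the weight is 87 less the opposing 35 gives net 52, which does not exceed 55, so (b) does not meet the standard.
  The subscriber does not carry Stage I.1.
So the operator prevails on this issue.
— Issue II —
Stage II.1 — burden on subscriber; standard: the preponderance of the evidence (weight is at least 50).
    (d): 53 ≥ 50 [met]
  Stage II.1 carried; the burden shifts to the operator.
Stage II.2 — burden on operator; standard: the preponderance of the evidence (weight is at least 50).
    (e): 45 < 50 [not met]
    (f): 88 − 37 = 51 ≥ 50 [met]
  Stage II.2 not carried; the operator fails its burden.
The subscriber prevails on this issue.
— Issue III —
Stage III.1 — burden on subscriber; standard: the preponderance of the evidence (weight exceeds 48).
    (g): 91 − 47 = 44 ≤ 48 [not met]
    (h): 79 − 36 = 43 ≤ 48 [not met]
  Stage III.1 not carried; the subscriber fails its burden.
The operator prevails on this issue.
Per-issue: Issue I → operator; Issue II → subscriber; Issue III → operator. The subscriber must prevail on a majority of issues; overall, the operator prevails.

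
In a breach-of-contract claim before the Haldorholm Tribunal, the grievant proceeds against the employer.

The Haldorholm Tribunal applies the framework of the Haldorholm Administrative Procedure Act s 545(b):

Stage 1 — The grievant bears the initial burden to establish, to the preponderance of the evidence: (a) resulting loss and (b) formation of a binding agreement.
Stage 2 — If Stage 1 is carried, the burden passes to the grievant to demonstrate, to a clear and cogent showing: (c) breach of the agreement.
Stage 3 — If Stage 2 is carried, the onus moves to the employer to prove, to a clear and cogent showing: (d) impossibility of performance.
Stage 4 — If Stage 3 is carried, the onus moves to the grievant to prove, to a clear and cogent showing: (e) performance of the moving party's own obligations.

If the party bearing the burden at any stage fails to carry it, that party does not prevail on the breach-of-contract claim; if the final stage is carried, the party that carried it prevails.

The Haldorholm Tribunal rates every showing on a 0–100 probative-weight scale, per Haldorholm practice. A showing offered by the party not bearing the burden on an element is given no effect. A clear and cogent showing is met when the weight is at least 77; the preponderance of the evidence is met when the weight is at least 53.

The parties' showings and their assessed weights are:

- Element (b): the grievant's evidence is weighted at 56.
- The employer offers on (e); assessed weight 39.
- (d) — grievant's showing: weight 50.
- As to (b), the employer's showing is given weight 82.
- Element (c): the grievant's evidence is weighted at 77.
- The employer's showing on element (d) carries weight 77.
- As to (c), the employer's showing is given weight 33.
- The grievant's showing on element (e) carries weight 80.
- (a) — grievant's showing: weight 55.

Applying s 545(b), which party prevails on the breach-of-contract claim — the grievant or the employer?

Stage 1 (grievant, the preponderance of the evidence, weight is at least 53): (a) 55 ≥ 53 — meets; (b) 56 (employer's 82 disregarded) ≥ 53 — meets.
  Stage 1 carried; the burden remains with the grievant.
Stage 2 (grievant, a clear and cogent showing, weight is at least 77): (c) 77 (employer's 33 disregarded) ≥ 77 — meets.
  All elements met. The burden passes to the employer.
Stage 3 (employer, a clear and cogent showing, weight is at least 77): (d) 77 (grievant's 50 disregarded) ≥ 77 — meets.
  Stage 3 is satisfied; the onus moves to the grievant.
Stage 4 (grievant, a clear and cogent showing, weight is at least 77): (e) 80 (employer's 39 disregarded) ≥ 77 — meets.
  Stage 4 carried; the final stage is satisfied.
With every stage satisfied, the grievant prevails.

grievant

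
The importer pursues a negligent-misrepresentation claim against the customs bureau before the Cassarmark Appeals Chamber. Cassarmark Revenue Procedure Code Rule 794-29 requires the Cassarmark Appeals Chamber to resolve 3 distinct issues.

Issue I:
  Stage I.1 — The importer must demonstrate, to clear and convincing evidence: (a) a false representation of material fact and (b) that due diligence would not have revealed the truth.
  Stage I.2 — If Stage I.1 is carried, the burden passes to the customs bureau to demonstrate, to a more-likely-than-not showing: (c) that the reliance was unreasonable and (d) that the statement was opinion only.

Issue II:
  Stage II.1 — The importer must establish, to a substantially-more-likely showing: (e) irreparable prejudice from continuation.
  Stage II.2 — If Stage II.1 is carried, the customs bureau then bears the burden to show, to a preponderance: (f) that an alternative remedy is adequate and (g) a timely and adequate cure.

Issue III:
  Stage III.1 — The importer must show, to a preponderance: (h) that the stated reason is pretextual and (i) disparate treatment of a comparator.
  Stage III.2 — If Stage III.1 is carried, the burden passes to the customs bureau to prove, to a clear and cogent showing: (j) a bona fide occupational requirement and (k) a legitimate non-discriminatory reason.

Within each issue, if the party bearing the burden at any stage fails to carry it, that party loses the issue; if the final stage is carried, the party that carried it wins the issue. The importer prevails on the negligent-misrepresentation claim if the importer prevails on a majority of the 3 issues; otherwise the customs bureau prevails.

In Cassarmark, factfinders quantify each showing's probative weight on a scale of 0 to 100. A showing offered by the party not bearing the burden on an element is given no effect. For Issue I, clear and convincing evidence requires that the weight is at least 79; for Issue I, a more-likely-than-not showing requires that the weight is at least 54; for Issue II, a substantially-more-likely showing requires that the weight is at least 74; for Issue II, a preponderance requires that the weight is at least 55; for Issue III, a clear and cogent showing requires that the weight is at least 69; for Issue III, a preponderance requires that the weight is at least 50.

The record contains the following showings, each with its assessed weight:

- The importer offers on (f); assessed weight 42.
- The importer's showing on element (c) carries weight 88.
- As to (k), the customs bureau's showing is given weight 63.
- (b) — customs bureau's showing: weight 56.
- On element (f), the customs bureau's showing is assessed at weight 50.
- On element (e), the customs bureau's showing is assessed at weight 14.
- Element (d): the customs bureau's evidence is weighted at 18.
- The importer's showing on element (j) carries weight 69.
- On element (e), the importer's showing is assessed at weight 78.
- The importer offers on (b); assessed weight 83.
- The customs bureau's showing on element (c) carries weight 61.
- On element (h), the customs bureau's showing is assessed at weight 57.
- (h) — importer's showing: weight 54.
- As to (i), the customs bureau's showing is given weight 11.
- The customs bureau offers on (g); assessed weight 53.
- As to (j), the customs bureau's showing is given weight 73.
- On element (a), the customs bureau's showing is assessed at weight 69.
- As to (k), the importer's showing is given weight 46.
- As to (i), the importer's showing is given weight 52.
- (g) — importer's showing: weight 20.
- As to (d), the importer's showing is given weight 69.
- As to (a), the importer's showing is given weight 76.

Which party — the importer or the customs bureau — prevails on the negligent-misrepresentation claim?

importer

— Issue I —
Stage I.1 (importer, clear and convincing evidence, weight is at least 79): (a) 76 (customs bureau's 69 disregarded) < 79 — fails; (b) 83 (customs bureau's 56 disregarded) ≥ 79 — meets.
  Stage I.1 not carried; the importer fails its burden.
So the customs bureau prevails on this issue.
— Issue II —
Stage II.1 — burden on importer; standard: a substantially-more-likely showing (weight is at least 74).
    (e): 78 (customs bureau's 14 disregarded) ≥ 74 [met]
  Stage II.1 carried; the burden shifts to the customs bureau.
Stage II.2 — burden on customs bureau; standard: a preponderance (weight is at least 55).
    (f): 50 (importer's 42 disregarded) < 55 [not met]
    (g): 53 (importer's 20 disregarded) < 55 [not met]
  The customs bureau does not carry Stage II.2.
The analysis ends at Stage II.2; the importer prevails on this issue.
— Issue III —
Stage III.1 — burden on importer; standard: a preponderance (weight is at least 50).
    (h): 54 (customs bureau's 57 disregarded) ≥ 50 [met]
    (i): 52 (customs bureau's 11 disregarded) ≥ 50 [met]
  All elements met. The burden passes to the customs bureau.
Stage III.2 — burden on customs bureau; standard: a clear and cogent showing (weight is at least 69).
    (j): 73 (importer's 69 disregarded) ≥ 69 [met]
    (k): 63 (importer's 46 disregarded) < 69 [not met]
  Not every element is met, so the customs bureau fails to carry Stage III.2.
The importer prevails on this issue.
Per-issue: Issue I → customs bureau; Issue II → importer; Issue III → importer. The importer must prevail on a majority of issues; overall, the importer prevails.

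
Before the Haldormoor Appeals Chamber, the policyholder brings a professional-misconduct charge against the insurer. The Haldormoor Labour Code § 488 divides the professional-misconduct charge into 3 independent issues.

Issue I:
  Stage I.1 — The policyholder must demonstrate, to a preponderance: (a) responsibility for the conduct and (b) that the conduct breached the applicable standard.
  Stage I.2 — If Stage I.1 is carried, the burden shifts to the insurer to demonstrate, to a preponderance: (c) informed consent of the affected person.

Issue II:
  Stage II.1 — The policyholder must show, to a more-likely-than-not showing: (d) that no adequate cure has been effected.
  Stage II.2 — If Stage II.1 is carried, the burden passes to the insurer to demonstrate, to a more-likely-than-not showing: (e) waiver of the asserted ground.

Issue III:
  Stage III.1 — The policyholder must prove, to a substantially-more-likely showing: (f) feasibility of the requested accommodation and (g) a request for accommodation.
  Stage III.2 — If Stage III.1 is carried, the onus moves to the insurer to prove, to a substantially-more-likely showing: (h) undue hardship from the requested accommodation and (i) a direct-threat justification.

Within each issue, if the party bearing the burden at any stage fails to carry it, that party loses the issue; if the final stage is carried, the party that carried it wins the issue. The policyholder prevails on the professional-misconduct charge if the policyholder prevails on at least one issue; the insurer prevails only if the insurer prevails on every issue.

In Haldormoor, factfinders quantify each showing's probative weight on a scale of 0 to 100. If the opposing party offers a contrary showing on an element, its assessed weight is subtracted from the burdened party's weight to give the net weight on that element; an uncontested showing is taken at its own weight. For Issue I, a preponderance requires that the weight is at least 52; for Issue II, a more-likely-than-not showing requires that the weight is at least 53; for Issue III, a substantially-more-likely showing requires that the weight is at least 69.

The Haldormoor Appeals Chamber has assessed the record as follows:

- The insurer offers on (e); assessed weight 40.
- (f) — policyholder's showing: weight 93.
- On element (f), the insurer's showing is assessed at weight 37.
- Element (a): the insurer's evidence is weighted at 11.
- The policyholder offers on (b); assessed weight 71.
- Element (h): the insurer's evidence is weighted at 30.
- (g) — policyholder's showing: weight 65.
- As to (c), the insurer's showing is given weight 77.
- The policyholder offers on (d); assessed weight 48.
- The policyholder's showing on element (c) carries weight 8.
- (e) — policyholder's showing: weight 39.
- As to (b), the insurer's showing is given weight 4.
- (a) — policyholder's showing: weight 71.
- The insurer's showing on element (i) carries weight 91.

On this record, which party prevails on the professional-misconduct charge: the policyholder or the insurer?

insurer

— Issue I —
Stage I.1 — burden on policyholder; standard: a preponderance (weight is at least 52).
    (a): 71 − 11 = 60 ≥ 52 [met]
    (b): 71 − 4 = 67 ≥ 52 [met]
  Stage I.1 is satisfied; the onus moves to the insurer.
Stage I.2 — burden on insurer; standard: a preponderance (weight is at least 52).
    (c): 77 − 8 = 69 ≥ 52 [met]
  The insurer carries the last stage.
Every stage carried; the insurer prevails on this issue.
— Issue II —
Stage II.1 — burden on policyholder; standard: a more-likely-than-not showing (weight is at least 53).
    (d): 48 < 53 [not met]
  Stage II.1 not carried; the policyholder fails its burden.
The analysis ends at Stage II.1; the insurer prevails on this issue.
— Issue III —
At Stage III.1 the policyholder must meet a substantially-more-likely showing (weight is at least 69): on (f) the weight is 93 less the opposing 37 gives net 56, which does not reach 69, so (f) does not meet the standard; on (g) the weight is 65, which does not reach 69, so (g) does not meet the standard.
  The policyholder does not carry Stage III.1.
So the insurer prevails on this issue.
Per-issue: Issue I → insurer; Issue II → insurer; Issue III → insurer. The policyholder must prevail on at least one issue; overall, the insurer prevails.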